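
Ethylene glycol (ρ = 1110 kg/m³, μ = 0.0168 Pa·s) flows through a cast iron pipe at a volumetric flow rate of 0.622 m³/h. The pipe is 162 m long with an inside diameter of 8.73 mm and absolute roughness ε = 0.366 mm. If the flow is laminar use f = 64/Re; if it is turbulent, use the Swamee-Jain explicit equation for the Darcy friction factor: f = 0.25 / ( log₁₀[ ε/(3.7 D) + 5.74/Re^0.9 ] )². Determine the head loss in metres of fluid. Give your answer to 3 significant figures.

h_f ≈ 303 m

Q = 0.622 m³/h = 0.622/3600 = 0.0001728 m³/s.
Cross-sectional area A = πD²/4 = π(0.00873)²/4 = 5.986e-05 m²; mean velocity V = Q/A = 0.0001728/5.986e-05 = 2.886 m/s.
Reynolds number Re = ρVD/μ = 1110 · 2.886 · 0.00873 / 0.0168 = 1665.
Re < 2300 → laminar flow, so f = 64/Re = 64/1665 = 0.03844 (the turbulent correlation is not needed).
Darcy-Weisbach: ΔP = f(L/D)(ρV²/2) = 0.03844·(162/0.00873)·(1110·2.886²/2) = 0.03844·1.856e+04·4624 = 3.298e+06 Pa.
Head loss h_f = ΔP/(ρg) = 3.298e+06/(1110·9.81) = 303 m.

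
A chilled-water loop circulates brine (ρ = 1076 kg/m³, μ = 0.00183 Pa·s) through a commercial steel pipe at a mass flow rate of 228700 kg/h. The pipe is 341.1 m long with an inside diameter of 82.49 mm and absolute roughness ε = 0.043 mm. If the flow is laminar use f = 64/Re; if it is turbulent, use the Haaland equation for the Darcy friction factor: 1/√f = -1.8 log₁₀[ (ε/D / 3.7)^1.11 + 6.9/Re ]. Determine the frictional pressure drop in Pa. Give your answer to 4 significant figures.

ΔP ≈ 4795000 Pa

ṁ = 228700 kg/h = 228700/3600 = 63.53 kg/s.
A = πD²/4 = π(0.08249)²/4 = 0.005344 m²; mean velocity V = ṁ/(ρA) = 63.53/(1076 · 0.005344) = 11.05 m/s.
Reynolds number Re = ρVD/μ = 1076 · 11.05 · 0.08249 / 0.00183 = 5.358e+05.
Re > 4000 → turbulent. Relative roughness ε/D = 4.3e-05/0.08249 = 0.000521. Haaland: 1/√f = -1.8 log₁₀[(0.000521/3.7)^1.11 + 6.9/5.358e+05] = -1.8 log₁₀[5.31e-05 + 1.29e-05] = 7.525, so f = 0.01766.
Darcy-Weisbach: ΔP = f(L/D)(ρV²/2) = 0.01766·(341.1/0.08249)·(1076·11.05²/2) = 0.01766·4135·6.566e+04 = 4.795e+06 Pa.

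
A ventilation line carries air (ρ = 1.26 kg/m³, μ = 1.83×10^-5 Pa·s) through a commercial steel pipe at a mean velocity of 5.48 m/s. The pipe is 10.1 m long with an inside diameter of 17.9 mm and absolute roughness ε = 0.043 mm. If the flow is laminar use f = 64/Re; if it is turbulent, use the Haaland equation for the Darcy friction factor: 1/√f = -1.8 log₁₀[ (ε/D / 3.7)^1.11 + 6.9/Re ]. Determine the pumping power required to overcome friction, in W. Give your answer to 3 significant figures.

Reynolds number Re = ρVD/μ = 1.26 · 5.48 · 0.0179 / 1.83e-05 = 6754.
Re > 4000 → turbulent. Relative roughness ε/D = 4.3e-05/0.0179 = 0.0024. Haaland: 1/√f = -1.8 log₁₀[(0.0024/3.7)^1.11 + 6.9/6754] = -1.8 log₁₀[0.00029 + 0.00102] = 5.188, so f = 0.03715.
Darcy-Weisbach: ΔP = f(L/D)(ρV²/2) = 0.03715·(10.1/0.0179)·(1.26·5.48²/2) = 0.03715·564.2·18.92 = 396.6 Pa.
Q = V·A = 5.48·0.0002516 = 0.001379 m³/s.
Pumping power P = QΔP = 0.001379·396.6 = 0.5469 W = 0.547 W.

P ≈ 0.547 W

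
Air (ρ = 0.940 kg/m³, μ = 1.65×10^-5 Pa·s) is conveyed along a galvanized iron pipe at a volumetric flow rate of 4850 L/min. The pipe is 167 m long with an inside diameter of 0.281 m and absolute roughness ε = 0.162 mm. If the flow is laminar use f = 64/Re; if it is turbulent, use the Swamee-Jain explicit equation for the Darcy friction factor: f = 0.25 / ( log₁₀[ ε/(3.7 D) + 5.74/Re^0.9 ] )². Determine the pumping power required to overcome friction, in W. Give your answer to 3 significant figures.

Q = 4850 L/min = 4850/60000 = 0.08083 m³/s.
Cross-sectional area A = πD²/4 = π(0.281)²/4 = 0.06202 m²; mean velocity V = Q/A = 0.08083/0.06202 = 1.303 m/s.
Reynolds number Re = ρVD/μ = 0.94 · 1.303 · 0.281 / 1.65e-05 = 2.087e+04.
Re > 4000 → turbulent. Relative roughness ε/D = 0.000162/0.281 = 0.000577. Swamee-Jain: f = 0.25/(log₁₀[0.000577/3.7 + 5.74/2.087e+04^0.9])² = 0.25/(log₁₀[0.000156 + 0.000744])² = 0.25/(-3.046)² = 0.02695.
Darcy-Weisbach: ΔP = f(L/D)(ρV²/2) = 0.02695·(167/0.281)·(0.94·1.303²/2) = 0.02695·594.3·0.7985 = 12.79 Pa.
Pumping power P = QΔP = 0.08083·12.79 = 1.034 W = 1.03 W.

P ≈ 1.03 W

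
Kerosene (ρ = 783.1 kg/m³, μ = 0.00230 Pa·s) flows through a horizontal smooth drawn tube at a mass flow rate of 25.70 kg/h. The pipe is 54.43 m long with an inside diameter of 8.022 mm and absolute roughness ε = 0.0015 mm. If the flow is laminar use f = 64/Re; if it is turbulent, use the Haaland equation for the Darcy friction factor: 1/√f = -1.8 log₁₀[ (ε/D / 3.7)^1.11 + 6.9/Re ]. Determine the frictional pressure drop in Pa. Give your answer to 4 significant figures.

ṁ = 25.70 kg/h = 25.70/3600 = 0.007139 kg/s.
A = πD²/4 = π(0.008022)²/4 = 5.054e-05 m²; mean velocity V = ṁ/(ρA) = 0.007139/(783.1 · 5.054e-05) = 0.1804 m/s.
Reynolds number Re = ρVD/μ = 783.1 · 0.1804 · 0.008022 / 0.0023 = 492.6.
Re < 2300 → laminar flow, so f = 64/Re = 64/492.6 = 0.1299 (the turbulent correlation is not needed).
Darcy-Weisbach: ΔP = f(L/D)(ρV²/2) = 0.1299·(54.43/0.008022)·(783.1·0.1804²/2) = 0.1299·6785·12.74 = 1.123e+04 Pa.

ΔP ≈ 11230 Pa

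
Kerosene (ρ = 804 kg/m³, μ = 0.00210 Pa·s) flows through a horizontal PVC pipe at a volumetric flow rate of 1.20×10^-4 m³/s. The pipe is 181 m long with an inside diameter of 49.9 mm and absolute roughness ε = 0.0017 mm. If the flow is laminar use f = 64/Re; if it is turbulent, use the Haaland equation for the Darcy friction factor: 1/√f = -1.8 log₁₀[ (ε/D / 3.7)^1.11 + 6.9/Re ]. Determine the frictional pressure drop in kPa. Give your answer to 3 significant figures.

Cross-sectional area A = πD²/4 = π(0.0499)²/4 = 0.001956 m²; mean velocity V = Q/A = 0.00012/0.001956 = 0.06136 m/s.
Reynolds number Re = ρVD/μ = 804 · 0.06136 · 0.0499 / 0.0021 = 1172.
Re < 2300 → laminar flow, so f = 64/Re = 64/1172 = 0.05459 (the turbulent correlation is not needed).
Darcy-Weisbach: ΔP = f(L/D)(ρV²/2) = 0.05459·(181/0.0499)·(804·0.06136²/2) = 0.05459·3627·1.514 = 299.7 Pa.
ΔP = 299.7 Pa = 0.300 kPa.

ΔP ≈ 0.300 kPa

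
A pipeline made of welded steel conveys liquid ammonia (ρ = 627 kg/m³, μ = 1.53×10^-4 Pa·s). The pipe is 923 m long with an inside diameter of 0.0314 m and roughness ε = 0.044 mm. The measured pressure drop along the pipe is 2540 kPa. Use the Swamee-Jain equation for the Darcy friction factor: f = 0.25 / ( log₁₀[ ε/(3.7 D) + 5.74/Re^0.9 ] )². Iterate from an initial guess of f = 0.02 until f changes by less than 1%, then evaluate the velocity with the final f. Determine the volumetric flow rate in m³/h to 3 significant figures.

Rearranging Darcy-Weisbach: V = √(2·ΔP·D/(f·L·ρ)). With ε/D = 4.4e-05/0.0314 = 0.0014, iterate starting from f = 0.02:
  f = 0.02 → V = √(2·2.54e+06·0.0314/(0.02·923·627)) = 3.712 m/s; Re = ρVD/μ = 4.777e+05; f → 0.02197
  f = 0.02197 → V = 3.542 m/s; Re = 4.558e+05; f → 0.02199
Converged (Δf/f < 1%). With the final f = 0.02199: V = √(2·2.54e+06·0.0314/(0.02199·923·627)) = 3.54 m/s.
Q = V·A = 3.54·(π/4·0.0314²) = 0.002741 m³/s = 9.87 m³/h.

Q ≈ 9.87 m³/h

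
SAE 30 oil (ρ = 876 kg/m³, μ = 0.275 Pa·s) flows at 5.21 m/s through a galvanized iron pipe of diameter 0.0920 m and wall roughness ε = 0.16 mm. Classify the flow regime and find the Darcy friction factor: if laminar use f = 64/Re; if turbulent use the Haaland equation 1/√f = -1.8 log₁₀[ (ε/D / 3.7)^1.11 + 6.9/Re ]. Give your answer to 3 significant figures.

Re = ρVD/μ = 876·5.21·0.092/0.275 = 1527.
Re < 2300 → laminar, so f = 64/Re = 0.04192 (roughness is irrelevant in laminar flow).

f ≈ 0.0419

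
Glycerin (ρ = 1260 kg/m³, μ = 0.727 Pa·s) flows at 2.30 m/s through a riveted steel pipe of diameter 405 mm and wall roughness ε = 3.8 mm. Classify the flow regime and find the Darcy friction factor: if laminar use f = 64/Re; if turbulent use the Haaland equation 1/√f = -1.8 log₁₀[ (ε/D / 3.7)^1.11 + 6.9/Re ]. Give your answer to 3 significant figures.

Re = ρVD/μ = 1260·2.3·0.405/0.727 = 1614.
Re < 2300 → laminar, so f = 64/Re = 0.03964 (roughness is irrelevant in laminar flow).

f ≈ 0.0396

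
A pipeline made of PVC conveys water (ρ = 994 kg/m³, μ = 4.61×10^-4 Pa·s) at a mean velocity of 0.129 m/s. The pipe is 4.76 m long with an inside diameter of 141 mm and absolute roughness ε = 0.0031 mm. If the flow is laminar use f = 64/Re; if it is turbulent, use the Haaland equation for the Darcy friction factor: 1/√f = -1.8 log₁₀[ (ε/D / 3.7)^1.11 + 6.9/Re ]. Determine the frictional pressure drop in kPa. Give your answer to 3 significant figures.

ΔP ≈ 0.00613 kPa

Reynolds number Re = ρVD/μ = 994 · 0.129 · 0.141 / 0.000461 = 3.922e+04.
Re > 4000 → turbulent. Relative roughness ε/D = 3.1e-06/0.141 = 2.2e-05. Haaland: 1/√f = -1.8 log₁₀[(2.2e-05/3.7)^1.11 + 6.9/3.922e+04] = -1.8 log₁₀[1.58e-06 + 0.000176] = 6.751, so f = 0.02194.
Darcy-Weisbach: ΔP = f(L/D)(ρV²/2) = 0.02194·(4.76/0.141)·(994·0.129²/2) = 0.02194·33.76·8.271 = 6.125 Pa.
ΔP = 6.125 Pa = 0.00613 kPa.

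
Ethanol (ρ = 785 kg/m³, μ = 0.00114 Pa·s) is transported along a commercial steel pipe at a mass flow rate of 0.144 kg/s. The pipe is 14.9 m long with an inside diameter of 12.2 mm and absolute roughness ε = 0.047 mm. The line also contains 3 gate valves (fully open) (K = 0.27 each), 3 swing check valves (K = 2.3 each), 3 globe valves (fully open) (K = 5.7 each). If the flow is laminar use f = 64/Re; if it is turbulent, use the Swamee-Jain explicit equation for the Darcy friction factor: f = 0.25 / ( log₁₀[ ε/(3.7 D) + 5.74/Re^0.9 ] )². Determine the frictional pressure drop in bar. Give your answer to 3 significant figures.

ΔP ≈ 0.655 bar

A = πD²/4 = π(0.0122)²/4 = 0.0001169 m²; mean velocity V = ṁ/(ρA) = 0.144/(785 · 0.0001169) = 1.569 m/s.
Reynolds number Re = ρVD/μ = 785 · 1.569 · 0.0122 / 0.00114 = 1.318e+04.
Re > 4000 → turbulent. Relative roughness ε/D = 4.7e-05/0.0122 = 0.00385. Swamee-Jain: f = 0.25/(log₁₀[0.00385/3.7 + 5.74/1.318e+04^0.9])² = 0.25/(log₁₀[0.00104 + 0.00112])² = 0.25/(-2.664)² = 0.03522.
Total minor-loss coefficient ΣK = 3·0.27 + 3·2.3 + 3·5.7 = 24.8.
ΔP = [f·L/D + ΣK]·(ρV²/2) = [0.03522·14.9/0.0122 + 24.8]·(785·1.569²/2) = [43.01 + 24.8]·966.5 = 6.555e+04 Pa.
ΔP = 6.555e+04 Pa = 0.655 bar.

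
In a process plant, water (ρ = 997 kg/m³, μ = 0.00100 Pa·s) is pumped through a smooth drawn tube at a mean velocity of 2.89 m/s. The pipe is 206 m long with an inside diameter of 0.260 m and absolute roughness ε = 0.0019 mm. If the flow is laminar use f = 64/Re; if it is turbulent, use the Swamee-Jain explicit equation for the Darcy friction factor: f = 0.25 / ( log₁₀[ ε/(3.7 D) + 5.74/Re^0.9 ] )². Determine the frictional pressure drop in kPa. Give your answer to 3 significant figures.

ΔP ≈ 40.7 kPa

Reynolds number Re = ρVD/μ = 997 · 2.89 · 0.26 / 0.001 = 7.491e+05.
Re > 4000 → turbulent. Relative roughness ε/D = 1.9e-06/0.26 = 7.31e-06. Swamee-Jain: f = 0.25/(log₁₀[7.31e-06/3.7 + 5.74/7.491e+05^0.9])² = 0.25/(log₁₀[1.98e-06 + 2.96e-05])² = 0.25/(-4.5)² = 0.01234.
Darcy-Weisbach: ΔP = f(L/D)(ρV²/2) = 0.01234·(206/0.26)·(997·2.89²/2) = 0.01234·792.3·4164 = 4.072e+04 Pa.
ΔP = 4.072e+04 Pa = 40.7 kPa.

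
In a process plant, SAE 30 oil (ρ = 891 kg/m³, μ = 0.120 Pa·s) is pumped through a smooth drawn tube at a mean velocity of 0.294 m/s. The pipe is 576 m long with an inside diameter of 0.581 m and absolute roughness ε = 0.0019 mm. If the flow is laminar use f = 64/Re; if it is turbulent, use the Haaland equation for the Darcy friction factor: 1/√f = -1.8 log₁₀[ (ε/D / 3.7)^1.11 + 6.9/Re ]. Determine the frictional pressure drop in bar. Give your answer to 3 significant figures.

ΔP ≈ 0.0193 bar

Reynolds number Re = ρVD/μ = 891 · 0.294 · 0.581 / 0.12 = 1268.
Re < 2300 → laminar flow, so f = 64/Re = 64/1268 = 0.05046 (the turbulent correlation is not needed).
Darcy-Weisbach: ΔP = f(L/D)(ρV²/2) = 0.05046·(576/0.581)·(891·0.294²/2) = 0.05046·991.4·38.51 = 1926 Pa.
ΔP = 1926 Pa = 0.0193 bar.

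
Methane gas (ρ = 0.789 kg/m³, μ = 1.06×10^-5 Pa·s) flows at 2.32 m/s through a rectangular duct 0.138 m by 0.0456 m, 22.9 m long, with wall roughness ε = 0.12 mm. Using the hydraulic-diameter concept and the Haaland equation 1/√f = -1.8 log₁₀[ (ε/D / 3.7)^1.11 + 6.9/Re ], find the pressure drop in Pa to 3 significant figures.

Hydraulic diameter D_h = 4A/P = 4·(0.138·0.0456)/(2·(0.138+0.0456)) = 0.02517/0.3672 = 0.06855 m.
Re = ρVD_h/μ = 0.789·2.32·0.06855/1.06e-05 = 1.184e+04.
ε/D_h = 0.00012/0.06855 = 0.00175; Haaland gives 1/√f = -1.8 log₁₀[0.000204+0.000583] = 5.588, so f = 0.03203.
ΔP = f(L/D_h)(ρV²/2) = 0.03203·22.9/0.06855·2.123 = 22.72 Pa.

ΔP ≈ 22.7 Pa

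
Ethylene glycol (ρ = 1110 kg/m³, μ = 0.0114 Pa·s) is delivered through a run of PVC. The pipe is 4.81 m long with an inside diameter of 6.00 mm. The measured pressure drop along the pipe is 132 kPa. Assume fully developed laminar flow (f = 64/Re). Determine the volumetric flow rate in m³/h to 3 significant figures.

For laminar flow, f = 64/Re with Re = ρVD/μ, so Darcy-Weisbach reduces to ΔP = 32μLV/D². Solving for V: V = ΔP·D²/(32μL) = 1.32e+05·(0.006)²/(32·0.0114·4.81) = 2.708 m/s.
Check: Re = ρVD/μ = 1110·2.708·0.006/0.0114 = 1582 < 2300, so the laminar assumption holds.
Q = V·A = 2.708·(π/4·0.006²) = 7.657e-05 m³/s = 0.276 m³/h.

Q ≈ 0.276 m³/h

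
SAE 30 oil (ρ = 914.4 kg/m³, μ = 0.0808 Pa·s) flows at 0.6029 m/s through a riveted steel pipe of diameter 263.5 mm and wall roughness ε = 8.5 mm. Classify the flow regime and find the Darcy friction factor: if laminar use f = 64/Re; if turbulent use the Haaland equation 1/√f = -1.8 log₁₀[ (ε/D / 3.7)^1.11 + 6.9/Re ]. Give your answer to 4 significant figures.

f ≈ 0.03560

Re = ρVD/μ = 914.4·0.6029·0.2635/0.0808 = 1798.
Re < 2300 → laminar, so f = 64/Re = 0.0356 (roughness is irrelevant in laminar flow).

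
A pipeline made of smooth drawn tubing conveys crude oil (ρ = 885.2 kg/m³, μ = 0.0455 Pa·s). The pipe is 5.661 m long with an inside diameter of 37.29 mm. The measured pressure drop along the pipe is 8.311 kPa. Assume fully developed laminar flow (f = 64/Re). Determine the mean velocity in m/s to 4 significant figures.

V ≈ 1.402 m/s

For laminar flow, f = 64/Re with Re = ρVD/μ, so Darcy-Weisbach reduces to ΔP = 32μLV/D². Solving for V: V = ΔP·D²/(32μL) = 8311·(0.03729)²/(32·0.0455·5.661) = 1.402 m/s.
Check: Re = ρVD/μ = 885.2·1.402·0.03729/0.0455 = 1017 < 2300, so the laminar assumption holds.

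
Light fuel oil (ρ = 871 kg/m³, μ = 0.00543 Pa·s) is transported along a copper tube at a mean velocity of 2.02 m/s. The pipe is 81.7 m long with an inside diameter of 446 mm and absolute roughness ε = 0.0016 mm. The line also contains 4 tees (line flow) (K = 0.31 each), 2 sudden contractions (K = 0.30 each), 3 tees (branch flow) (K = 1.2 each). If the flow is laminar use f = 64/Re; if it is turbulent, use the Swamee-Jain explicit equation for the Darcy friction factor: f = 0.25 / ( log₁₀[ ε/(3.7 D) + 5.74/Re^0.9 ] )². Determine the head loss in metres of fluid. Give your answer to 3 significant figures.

h_f ≈ 1.76 m

Reynolds number Re = ρVD/μ = 871 · 2.02 · 0.446 / 0.00543 = 1.445e+05.
Re > 4000 → turbulent. Relative roughness ε/D = 1.6e-06/0.446 = 3.59e-06. Swamee-Jain: f = 0.25/(log₁₀[3.59e-06/3.7 + 5.74/1.445e+05^0.9])² = 0.25/(log₁₀[9.7e-07 + 0.00013])² = 0.25/(-3.882)² = 0.01659.
Total minor-loss coefficient ΣK = 4·0.31 + 2·0.3 + 3·1.2 = 5.44.
ΔP = [f·L/D + ΣK]·(ρV²/2) = [0.01659·81.7/0.446 + 5.44]·(871·2.02²/2) = [3.039 + 5.44]·1777 = 1.507e+04 Pa.
Head loss h_f = ΔP/(ρg) = 1.507e+04/(871·9.81) = 1.76 m.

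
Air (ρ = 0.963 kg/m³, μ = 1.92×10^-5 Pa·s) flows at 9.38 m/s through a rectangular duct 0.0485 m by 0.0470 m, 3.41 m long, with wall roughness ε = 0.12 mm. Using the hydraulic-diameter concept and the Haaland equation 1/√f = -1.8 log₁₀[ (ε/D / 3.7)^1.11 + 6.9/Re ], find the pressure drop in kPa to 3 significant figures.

ΔP ≈ 0.0905 kPa

Hydraulic diameter D_h = 4A/P = 4·(0.0485·0.047)/(2·(0.0485+0.047)) = 0.009118/0.191 = 0.04774 m.
Re = ρVD_h/μ = 0.963·9.38·0.04774/1.92e-05 = 2.246e+04.
ε/D_h = 0.00012/0.04774 = 0.00251; Haaland gives 1/√f = -1.8 log₁₀[0.000305+0.000307] = 5.784, so f = 0.02989.
ΔP = f(L/D_h)(ρV²/2) = 0.02989·3.41/0.04774·42.36 = 90.45 Pa.
ΔP = 0.0905 kPa.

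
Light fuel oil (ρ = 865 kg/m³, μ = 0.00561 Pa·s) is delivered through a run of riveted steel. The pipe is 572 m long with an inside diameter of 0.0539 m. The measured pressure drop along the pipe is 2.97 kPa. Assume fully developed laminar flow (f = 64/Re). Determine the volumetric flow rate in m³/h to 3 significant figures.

For laminar flow, f = 64/Re with Re = ρVD/μ, so Darcy-Weisbach reduces to ΔP = 32μLV/D². Solving for V: V = ΔP·D²/(32μL) = 2970·(0.0539)²/(32·0.00561·572) = 0.08403 m/s.
Check: Re = ρVD/μ = 865·0.08403·0.0539/0.00561 = 698.3 < 2300, so the laminar assumption holds.
Q = V·A = 0.08403·(π/4·0.0539²) = 0.0001917 m³/s = 0.690 m³/h.

Q ≈ 0.690 m³/h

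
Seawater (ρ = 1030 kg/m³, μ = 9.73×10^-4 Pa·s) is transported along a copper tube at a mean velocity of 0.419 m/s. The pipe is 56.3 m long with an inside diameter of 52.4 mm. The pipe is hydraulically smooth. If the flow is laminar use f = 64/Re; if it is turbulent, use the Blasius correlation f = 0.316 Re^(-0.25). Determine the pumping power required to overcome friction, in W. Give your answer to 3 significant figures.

P ≈ 2.25 W

Reynolds number Re = ρVD/μ = 1030 · 0.419 · 0.0524 / 0.000973 = 2.324e+04.
Re > 4000 → turbulent. Smooth-pipe (Blasius): f = 0.316 Re^(-0.25) = 0.316/(2.324e+04)^0.25 = 0.02559.
Darcy-Weisbach: ΔP = f(L/D)(ρV²/2) = 0.02559·(56.3/0.0524)·(1030·0.419²/2) = 0.02559·1074·90.41 = 2486 Pa.
Q = V·A = 0.419·0.002157 = 0.0009036 m³/s.
Pumping power P = QΔP = 0.0009036·2486 = 2.246 W = 2.25 W.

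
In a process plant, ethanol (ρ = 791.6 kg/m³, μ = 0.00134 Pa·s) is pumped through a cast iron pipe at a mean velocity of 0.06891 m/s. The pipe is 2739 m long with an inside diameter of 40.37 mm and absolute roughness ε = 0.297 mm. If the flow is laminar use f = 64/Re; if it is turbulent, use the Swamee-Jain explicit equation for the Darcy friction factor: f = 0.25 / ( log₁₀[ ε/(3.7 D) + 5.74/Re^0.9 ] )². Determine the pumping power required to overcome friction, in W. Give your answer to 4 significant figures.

P ≈ 0.4380 W

Reynolds number Re = ρVD/μ = 791.6 · 0.06891 · 0.04037 / 0.00134 = 1643.
Re < 2300 → laminar flow, so f = 64/Re = 64/1643 = 0.03894 (the turbulent correlation is not needed).
Darcy-Weisbach: ΔP = f(L/D)(ρV²/2) = 0.03894·(2739/0.04037)·(791.6·0.06891²/2) = 0.03894·6.785e+04·1.879 = 4966 Pa.
Q = V·A = 0.06891·0.00128 = 8.82e-05 m³/s.
Pumping power P = QΔP = 8.82e-05·4966 = 0.43803 W = 0.4380 W.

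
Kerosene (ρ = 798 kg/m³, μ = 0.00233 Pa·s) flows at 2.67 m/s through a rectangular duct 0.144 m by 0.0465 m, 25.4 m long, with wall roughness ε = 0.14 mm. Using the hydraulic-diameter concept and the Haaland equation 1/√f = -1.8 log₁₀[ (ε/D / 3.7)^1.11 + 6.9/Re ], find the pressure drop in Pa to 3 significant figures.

Hydraulic diameter D_h = 4A/P = 4·(0.144·0.0465)/(2·(0.144+0.0465)) = 0.02678/0.381 = 0.0703 m.
Re = ρVD_h/μ = 798·2.67·0.0703/0.00233 = 6.428e+04.
ε/D_h = 0.00014/0.0703 = 0.00199; Haaland gives 1/√f = -1.8 log₁₀[0.000235+0.000107] = 6.238, so f = 0.0257.
ΔP = f(L/D_h)(ρV²/2) = 0.0257·25.4/0.0703·2844 = 2.641e+04 Pa.

ΔP ≈ 26400 Pa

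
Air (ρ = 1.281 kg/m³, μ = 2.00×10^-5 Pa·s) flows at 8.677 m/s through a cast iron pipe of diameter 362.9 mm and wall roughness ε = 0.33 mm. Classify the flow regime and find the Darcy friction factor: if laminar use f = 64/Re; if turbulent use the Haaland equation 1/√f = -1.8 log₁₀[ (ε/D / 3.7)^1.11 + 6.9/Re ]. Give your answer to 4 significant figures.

f ≈ 0.02053

Re = ρVD/μ = 1.281·8.677·0.3629/2e-05 = 2.017e+05.
Re > 4000 → turbulent. ε/D = 0.00033/0.3629 = 0.000909; Haaland: 1/√f = -1.8 log₁₀[9.85e-05 + 3.42e-05] = 6.979, so f = 0.02053.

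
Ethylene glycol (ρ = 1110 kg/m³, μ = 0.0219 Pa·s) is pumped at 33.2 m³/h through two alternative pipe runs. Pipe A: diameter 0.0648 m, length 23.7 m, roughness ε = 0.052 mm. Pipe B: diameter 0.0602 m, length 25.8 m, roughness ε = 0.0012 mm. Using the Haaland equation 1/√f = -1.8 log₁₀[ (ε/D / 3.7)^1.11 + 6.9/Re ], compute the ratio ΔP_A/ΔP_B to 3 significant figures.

Pipe A: V = Q/A = 0.009222/0.003298 = 2.796 m/s; Re = 9184; ε/D = 0.000802; Haaland → f = 0.03259; ΔP_A = f(L/D)(ρV²/2) = 5.173e+04 Pa.
Pipe B: V = Q/A = 0.009222/0.002846 = 3.24 m/s; Re = 9886; ε/D = 1.99e-05; Haaland → f = 0.031; ΔP_B = f(L/D)(ρV²/2) = 7.741e+04 Pa.
ΔP_A/ΔP_B = 5.173e+04/7.741e+04 = 0.668.

ΔP_A/ΔP_B ≈ 0.668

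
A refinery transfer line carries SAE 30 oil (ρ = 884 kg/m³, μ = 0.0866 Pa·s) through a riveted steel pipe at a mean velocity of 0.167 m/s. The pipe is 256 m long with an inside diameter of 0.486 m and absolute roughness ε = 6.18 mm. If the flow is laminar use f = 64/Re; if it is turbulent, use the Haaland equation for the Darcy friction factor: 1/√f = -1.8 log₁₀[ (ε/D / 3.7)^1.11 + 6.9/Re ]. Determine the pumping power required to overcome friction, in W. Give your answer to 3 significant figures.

P ≈ 15.5 W

Reynolds number Re = ρVD/μ = 884 · 0.167 · 0.486 / 0.0866 = 828.5.
Re < 2300 → laminar flow, so f = 64/Re = 64/828.5 = 0.07725 (the turbulent correlation is not needed).
Darcy-Weisbach: ΔP = f(L/D)(ρV²/2) = 0.07725·(256/0.486)·(884·0.167²/2) = 0.07725·526.7·12.33 = 501.6 Pa.
Q = V·A = 0.167·0.1855 = 0.03098 m³/s.
Pumping power P = QΔP = 0.03098·501.6 = 15.54 W = 15.5 W.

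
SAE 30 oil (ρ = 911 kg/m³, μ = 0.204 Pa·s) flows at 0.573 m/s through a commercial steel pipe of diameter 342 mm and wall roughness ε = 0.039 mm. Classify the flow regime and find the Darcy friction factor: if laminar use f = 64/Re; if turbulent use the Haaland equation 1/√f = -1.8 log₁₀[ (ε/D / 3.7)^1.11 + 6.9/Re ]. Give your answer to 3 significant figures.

f ≈ 0.0731

Re = ρVD/μ = 911·0.573·0.342/0.204 = 875.1.
Re < 2300 → laminar, so f = 64/Re = 0.07313 (roughness is irrelevant in laminar flow).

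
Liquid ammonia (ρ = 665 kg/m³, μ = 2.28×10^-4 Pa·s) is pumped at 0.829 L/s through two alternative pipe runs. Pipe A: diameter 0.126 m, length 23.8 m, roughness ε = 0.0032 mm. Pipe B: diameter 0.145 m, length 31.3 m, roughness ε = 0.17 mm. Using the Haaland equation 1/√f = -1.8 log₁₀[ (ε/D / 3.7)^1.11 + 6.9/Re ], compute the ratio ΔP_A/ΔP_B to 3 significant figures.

Pipe A: V = Q/A = 0.000829/0.01247 = 0.06648 m/s; Re = 2.443e+04; ε/D = 2.54e-05; Haaland → f = 0.02454; ΔP_A = f(L/D)(ρV²/2) = 6.813 Pa.
Pipe B: V = Q/A = 0.000829/0.01651 = 0.0502 m/s; Re = 2.123e+04; ε/D = 0.00117; Haaland → f = 0.02764; ΔP_B = f(L/D)(ρV²/2) = 5.001 Pa.
ΔP_A/ΔP_B = 6.813/5.001 = 1.36.

ΔP_A/ΔP_B ≈ 1.36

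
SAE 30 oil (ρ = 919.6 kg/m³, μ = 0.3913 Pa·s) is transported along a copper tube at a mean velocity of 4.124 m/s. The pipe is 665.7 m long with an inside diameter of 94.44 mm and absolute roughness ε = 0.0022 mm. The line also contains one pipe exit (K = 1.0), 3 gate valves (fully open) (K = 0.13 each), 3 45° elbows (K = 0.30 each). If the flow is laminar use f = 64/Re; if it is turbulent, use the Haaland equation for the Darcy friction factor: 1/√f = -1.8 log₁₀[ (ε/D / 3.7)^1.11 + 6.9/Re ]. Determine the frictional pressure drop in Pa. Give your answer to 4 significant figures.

ΔP ≈ 3872000 Pa

Reynolds number Re = ρVD/μ = 919.6 · 4.124 · 0.09444 / 0.391 = 915.3.
Re < 2300 → laminar flow, so f = 64/Re = 64/915.3 = 0.06992 (the turbulent correlation is not needed).
Total minor-loss coefficient ΣK = 1·1 + 3·0.13 + 3·0.3 = 2.29.
ΔP = [f·L/D + ΣK]·(ρV²/2) = [0.06992·665.7/0.09444 + 2.29]·(919.6·4.124²/2) = [492.9 + 2.29]·7820 = 3.872e+06 Pa.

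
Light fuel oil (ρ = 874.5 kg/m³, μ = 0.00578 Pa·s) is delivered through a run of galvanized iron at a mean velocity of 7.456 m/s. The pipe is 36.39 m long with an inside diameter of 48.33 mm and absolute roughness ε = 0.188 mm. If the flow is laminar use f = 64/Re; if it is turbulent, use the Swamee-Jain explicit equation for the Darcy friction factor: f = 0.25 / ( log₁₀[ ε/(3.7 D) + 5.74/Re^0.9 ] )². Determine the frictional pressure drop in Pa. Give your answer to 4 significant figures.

Reynolds number Re = ρVD/μ = 874.5 · 7.456 · 0.04833 / 0.00578 = 5.452e+04.
Re > 4000 → turbulent. Relative roughness ε/D = 0.000188/0.04833 = 0.00389. Swamee-Jain: f = 0.25/(log₁₀[0.00389/3.7 + 5.74/5.452e+04^0.9])² = 0.25/(log₁₀[0.00105 + 0.000313])² = 0.25/(-2.865)² = 0.03046.
Darcy-Weisbach: ΔP = f(L/D)(ρV²/2) = 0.03046·(36.39/0.04833)·(874.5·7.456²/2) = 0.03046·752.9·2.431e+04 = 5.574e+05 Pa.

ΔP ≈ 557400 Pa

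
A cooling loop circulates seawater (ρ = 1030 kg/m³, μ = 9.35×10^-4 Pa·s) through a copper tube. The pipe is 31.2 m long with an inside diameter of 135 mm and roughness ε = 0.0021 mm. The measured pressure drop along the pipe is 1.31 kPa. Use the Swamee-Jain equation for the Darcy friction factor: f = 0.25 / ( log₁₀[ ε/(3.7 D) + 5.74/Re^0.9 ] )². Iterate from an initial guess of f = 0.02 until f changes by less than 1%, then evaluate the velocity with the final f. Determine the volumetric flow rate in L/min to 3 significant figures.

Q ≈ 684 L/min

Rearranging Darcy-Weisbach: V = √(2·ΔP·D/(f·L·ρ)). With ε/D = 2.1e-06/0.135 = 1.56e-05, iterate starting from f = 0.02:
  f = 0.02 → V = √(2·1310·0.135/(0.02·31.2·1030)) = 0.7418 m/s; Re = ρVD/μ = 1.103e+05; f → 0.0176
  f = 0.0176 → V = 0.7907 m/s; Re = 1.176e+05; f → 0.01738
  f = 0.01738 → V = 0.7958 m/s; Re = 1.184e+05; f → 0.01735
Converged (Δf/f < 1%). With the final f = 0.01735: V = √(2·1310·0.135/(0.01735·31.2·1030)) = 0.7964 m/s.
Q = V·A = 0.7964·(π/4·0.135²) = 0.0114 m³/s = 684 L/min.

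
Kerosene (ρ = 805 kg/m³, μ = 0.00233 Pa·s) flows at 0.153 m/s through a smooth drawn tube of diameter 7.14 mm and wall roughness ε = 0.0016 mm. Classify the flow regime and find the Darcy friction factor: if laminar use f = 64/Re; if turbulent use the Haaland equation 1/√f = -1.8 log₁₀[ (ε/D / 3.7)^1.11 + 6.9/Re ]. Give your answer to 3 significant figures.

f ≈ 0.170

Re = ρVD/μ = 805·0.153·0.00714/0.00233 = 377.4.
Re < 2300 → laminar, so f = 64/Re = 0.1696 (roughness is irrelevant in laminar flow).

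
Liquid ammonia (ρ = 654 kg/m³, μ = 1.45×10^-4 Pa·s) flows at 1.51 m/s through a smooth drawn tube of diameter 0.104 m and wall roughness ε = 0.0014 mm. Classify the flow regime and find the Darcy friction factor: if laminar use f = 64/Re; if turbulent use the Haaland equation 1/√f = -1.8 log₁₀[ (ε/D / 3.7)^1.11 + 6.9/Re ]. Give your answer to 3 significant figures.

Re = ρVD/μ = 654·1.51·0.104/0.000145 = 7.083e+05.
Re > 4000 → turbulent. ε/D = 1.4e-06/0.104 = 1.35e-05; Haaland: 1/√f = -1.8 log₁₀[9.17e-07 + 9.74e-06] = 8.95, so f = 0.01248.

f ≈ 0.0125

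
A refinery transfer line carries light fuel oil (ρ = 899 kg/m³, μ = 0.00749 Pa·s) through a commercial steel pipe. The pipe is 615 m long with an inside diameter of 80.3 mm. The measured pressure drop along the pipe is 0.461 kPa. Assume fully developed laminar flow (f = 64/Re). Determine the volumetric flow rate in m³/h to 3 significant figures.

Q ≈ 0.368 m³/h

For laminar flow, f = 64/Re with Re = ρVD/μ, so Darcy-Weisbach reduces to ΔP = 32μLV/D². Solving for V: V = ΔP·D²/(32μL) = 461·(0.0803)²/(32·0.00749·615) = 0.02017 m/s.
Check: Re = ρVD/μ = 899·0.02017·0.0803/0.00749 = 194.4 < 2300, so the laminar assumption holds.
Q = V·A = 0.02017·(π/4·0.0803²) = 0.0001021 m³/s = 0.368 m³/h.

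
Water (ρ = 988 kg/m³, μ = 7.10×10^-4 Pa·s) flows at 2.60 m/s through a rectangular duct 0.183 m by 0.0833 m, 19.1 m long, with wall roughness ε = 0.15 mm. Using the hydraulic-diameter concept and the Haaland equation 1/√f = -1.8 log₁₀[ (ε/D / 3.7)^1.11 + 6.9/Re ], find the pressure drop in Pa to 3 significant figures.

ΔP ≈ 12000 Pa

Hydraulic diameter D_h = 4A/P = 4·(0.183·0.0833)/(2·(0.183+0.0833)) = 0.06098/0.5326 = 0.1145 m.
Re = ρVD_h/μ = 988·2.6·0.1145/0.00071 = 4.142e+05.
ε/D_h = 0.00015/0.1145 = 0.00131; Haaland gives 1/√f = -1.8 log₁₀[0.000148+1.67e-05] = 6.811, so f = 0.02155.
ΔP = f(L/D_h)(ρV²/2) = 0.02155·19.1/0.1145·3339 = 1.201e+04 Pa.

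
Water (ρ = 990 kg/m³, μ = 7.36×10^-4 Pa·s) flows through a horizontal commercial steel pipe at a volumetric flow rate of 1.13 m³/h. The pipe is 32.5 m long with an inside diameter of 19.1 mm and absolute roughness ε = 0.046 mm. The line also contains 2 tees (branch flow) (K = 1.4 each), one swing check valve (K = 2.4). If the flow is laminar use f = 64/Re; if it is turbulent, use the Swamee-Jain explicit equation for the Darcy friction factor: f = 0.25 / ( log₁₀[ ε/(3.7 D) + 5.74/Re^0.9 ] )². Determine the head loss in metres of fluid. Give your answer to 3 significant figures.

h_f ≈ 3.38 m

Q = 1.13 m³/h = 1.13/3600 = 0.0003139 m³/s.
Cross-sectional area A = πD²/4 = π(0.0191)²/4 = 0.0002865 m²; mean velocity V = Q/A = 0.0003139/0.0002865 = 1.096 m/s.
Reynolds number Re = ρVD/μ = 990 · 1.096 · 0.0191 / 0.000736 = 2.815e+04.
Re > 4000 → turbulent. Relative roughness ε/D = 4.6e-05/0.0191 = 0.00241. Swamee-Jain: f = 0.25/(log₁₀[0.00241/3.7 + 5.74/2.815e+04^0.9])² = 0.25/(log₁₀[0.000651 + 0.000568])² = 0.25/(-2.914)² = 0.02944.
Total minor-loss coefficient ΣK = 2·1.4 + 1·2.4 = 5.2.
ΔP = [f·L/D + ΣK]·(ρV²/2) = [0.02944·32.5/0.0191 + 5.2]·(990·1.096²/2) = [50.1 + 5.2]·594.1 = 3.285e+04 Pa.
Head loss h_f = ΔP/(ρg) = 3.285e+04/(990·9.81) = 3.38 m.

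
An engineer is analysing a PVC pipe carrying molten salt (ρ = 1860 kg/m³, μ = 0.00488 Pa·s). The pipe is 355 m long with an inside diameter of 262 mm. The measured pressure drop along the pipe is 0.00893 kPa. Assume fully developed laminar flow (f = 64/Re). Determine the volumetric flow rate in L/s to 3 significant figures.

For laminar flow, f = 64/Re with Re = ρVD/μ, so Darcy-Weisbach reduces to ΔP = 32μLV/D². Solving for V: V = ΔP·D²/(32μL) = 8.93·(0.262)²/(32·0.00488·355) = 0.01106 m/s.
Check: Re = ρVD/μ = 1860·0.01106·0.262/0.00488 = 1104 < 2300, so the laminar assumption holds.
Q = V·A = 0.01106·(π/4·0.262²) = 0.0005961 m³/s = 0.596 L/s.

Q ≈ 0.596 L/s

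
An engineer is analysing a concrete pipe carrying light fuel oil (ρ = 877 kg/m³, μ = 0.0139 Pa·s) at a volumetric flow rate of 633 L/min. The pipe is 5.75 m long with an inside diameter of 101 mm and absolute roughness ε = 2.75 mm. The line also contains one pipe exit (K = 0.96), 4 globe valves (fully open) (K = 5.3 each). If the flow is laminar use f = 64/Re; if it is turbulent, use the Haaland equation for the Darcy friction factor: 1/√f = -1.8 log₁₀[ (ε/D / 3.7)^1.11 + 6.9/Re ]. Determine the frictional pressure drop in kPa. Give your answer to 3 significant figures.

ΔP ≈ 19.4 kPa

Q = 633 L/min = 633/60000 = 0.01055 m³/s.
Cross-sectional area A = πD²/4 = π(0.101)²/4 = 0.008012 m²; mean velocity V = Q/A = 0.01055/0.008012 = 1.317 m/s.
Reynolds number Re = ρVD/μ = 877 · 1.317 · 0.101 / 0.0139 = 8391.
Re > 4000 → turbulent. Relative roughness ε/D = 0.00275/0.101 = 0.0272. Haaland: 1/√f = -1.8 log₁₀[(0.0272/3.7)^1.11 + 6.9/8391] = -1.8 log₁₀[0.00429 + 0.000822] = 4.125, so f = 0.05877.
Total minor-loss coefficient ΣK = 1·0.96 + 4·5.3 = 22.2.
ΔP = [f·L/D + ΣK]·(ρV²/2) = [0.05877·5.75/0.101 + 22.2]·(877·1.317²/2) = [3.346 + 22.2]·760.3 = 1.939e+04 Pa.
ΔP = 1.939e+04 Pa = 19.4 kPa.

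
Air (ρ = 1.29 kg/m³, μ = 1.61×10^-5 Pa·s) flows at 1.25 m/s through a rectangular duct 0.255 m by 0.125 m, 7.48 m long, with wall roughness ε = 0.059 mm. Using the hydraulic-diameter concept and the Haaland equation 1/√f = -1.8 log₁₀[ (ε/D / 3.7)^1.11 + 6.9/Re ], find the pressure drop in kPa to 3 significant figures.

ΔP ≈ 0.00123 kPa

Hydraulic diameter D_h = 4A/P = 4·(0.255·0.125)/(2·(0.255+0.125)) = 0.1275/0.76 = 0.1678 m.
Re = ρVD_h/μ = 1.29·1.25·0.1678/1.61e-05 = 1.68e+04.
ε/D_h = 5.9e-05/0.1678 = 0.000352; Haaland gives 1/√f = -1.8 log₁₀[3.43e-05+0.000411] = 6.033, so f = 0.02747.
ΔP = f(L/D_h)(ρV²/2) = 0.02747·7.48/0.1678·1.008 = 1.235 Pa.
ΔP = 0.00123 kPa.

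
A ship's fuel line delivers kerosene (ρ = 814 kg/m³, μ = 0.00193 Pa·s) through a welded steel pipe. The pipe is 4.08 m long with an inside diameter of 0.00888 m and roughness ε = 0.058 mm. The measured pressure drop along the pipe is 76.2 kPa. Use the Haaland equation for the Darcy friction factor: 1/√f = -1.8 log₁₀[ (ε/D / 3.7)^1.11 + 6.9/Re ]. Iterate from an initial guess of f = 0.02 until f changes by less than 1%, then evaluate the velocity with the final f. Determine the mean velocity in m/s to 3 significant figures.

V ≈ 3.26 m/s

Rearranging Darcy-Weisbach: V = √(2·ΔP·D/(f·L·ρ)). With ε/D = 5.8e-05/0.00888 = 0.00653, iterate starting from f = 0.02:
  f = 0.02 → V = √(2·7.62e+04·0.00888/(0.02·4.08·814)) = 4.514 m/s; Re = ρVD/μ = 1.691e+04; f → 0.03694
  f = 0.03694 → V = 3.321 m/s; Re = 1.244e+04; f → 0.03817
  f = 0.03817 → V = 3.267 m/s; Re = 1.224e+04; f → 0.03825
Converged (Δf/f < 1%). With the final f = 0.03825: V = √(2·7.62e+04·0.00888/(0.03825·4.08·814)) = 3.264 m/s.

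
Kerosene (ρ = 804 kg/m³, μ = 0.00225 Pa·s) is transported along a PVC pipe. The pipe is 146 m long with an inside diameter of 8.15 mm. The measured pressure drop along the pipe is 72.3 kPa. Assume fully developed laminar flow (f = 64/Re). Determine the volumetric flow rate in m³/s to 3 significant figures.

For laminar flow, f = 64/Re with Re = ρVD/μ, so Darcy-Weisbach reduces to ΔP = 32μLV/D². Solving for V: V = ΔP·D²/(32μL) = 7.23e+04·(0.00815)²/(32·0.00225·146) = 0.4568 m/s.
Check: Re = ρVD/μ = 804·0.4568·0.00815/0.00225 = 1330 < 2300, so the laminar assumption holds.
Q = V·A = 0.4568·(π/4·0.00815²) = 2.383e-05 m³/s = 2.38×10^-5 m³/s.

Q ≈ 2.38×10^-5 m³/s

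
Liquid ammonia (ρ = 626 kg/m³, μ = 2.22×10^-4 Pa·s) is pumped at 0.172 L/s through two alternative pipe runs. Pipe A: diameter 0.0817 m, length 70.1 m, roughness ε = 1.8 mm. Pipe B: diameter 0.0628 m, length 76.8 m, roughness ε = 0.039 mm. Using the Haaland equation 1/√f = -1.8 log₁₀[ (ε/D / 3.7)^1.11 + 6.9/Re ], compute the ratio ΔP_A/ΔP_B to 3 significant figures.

Pipe A: V = Q/A = 0.000172/0.005242 = 0.03281 m/s; Re = 7559; ε/D = 0.022; Haaland → f = 0.05512; ΔP_A = f(L/D)(ρV²/2) = 15.93 Pa.
Pipe B: V = Q/A = 0.000172/0.003097 = 0.05553 m/s; Re = 9833; ε/D = 0.000621; Haaland → f = 0.03179; ΔP_B = f(L/D)(ρV²/2) = 37.53 Pa.
ΔP_A/ΔP_B = 15.93/37.53 = 0.425.

ΔP_A/ΔP_B ≈ 0.425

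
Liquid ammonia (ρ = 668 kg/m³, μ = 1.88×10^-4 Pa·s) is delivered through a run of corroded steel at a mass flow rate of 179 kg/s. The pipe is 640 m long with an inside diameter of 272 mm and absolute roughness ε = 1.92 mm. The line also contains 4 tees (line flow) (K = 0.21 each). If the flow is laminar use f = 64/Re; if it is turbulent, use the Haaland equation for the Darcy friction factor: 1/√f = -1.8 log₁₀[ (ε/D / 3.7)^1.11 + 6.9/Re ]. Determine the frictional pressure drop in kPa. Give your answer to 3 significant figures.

A = πD²/4 = π(0.272)²/4 = 0.05811 m²; mean velocity V = ṁ/(ρA) = 179/(668 · 0.05811) = 4.612 m/s.
Reynolds number Re = ρVD/μ = 668 · 4.612 · 0.272 / 0.000188 = 4.457e+06.
Re > 4000 → turbulent. Relative roughness ε/D = 0.00192/0.272 = 0.00706. Haaland: 1/√f = -1.8 log₁₀[(0.00706/3.7)^1.11 + 6.9/4.457e+06] = -1.8 log₁₀[0.000958 + 1.55e-06] = 5.432, so f = 0.03389.
Total minor-loss coefficient ΣK = 4·0.21 = 0.84.
ΔP = [f·L/D + ΣK]·(ρV²/2) = [0.03389·640/0.272 + 0.84]·(668·4.612²/2) = [79.74 + 0.84]·7103 = 5.723e+05 Pa.
ΔP = 5.723e+05 Pa = 572 kPa.

ΔP ≈ 572 kPa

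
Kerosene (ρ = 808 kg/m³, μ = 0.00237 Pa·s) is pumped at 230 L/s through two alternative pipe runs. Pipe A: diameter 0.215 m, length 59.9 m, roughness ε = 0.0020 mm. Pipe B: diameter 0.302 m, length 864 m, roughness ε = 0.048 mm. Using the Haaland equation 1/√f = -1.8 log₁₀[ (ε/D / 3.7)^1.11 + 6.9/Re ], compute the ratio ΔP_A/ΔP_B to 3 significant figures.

ΔP_A/ΔP_B ≈ 0.325

Pipe A: V = Q/A = 0.23/0.03631 = 6.335 m/s; Re = 4.644e+05; ε/D = 9.3e-06; Haaland → f = 0.01334; ΔP_A = f(L/D)(ρV²/2) = 6.025e+04 Pa.
Pipe B: V = Q/A = 0.23/0.07163 = 3.211 m/s; Re = 3.306e+05; ε/D = 0.000159; Haaland → f = 0.01555; ΔP_B = f(L/D)(ρV²/2) = 1.853e+05 Pa.
ΔP_A/ΔP_B = 6.025e+04/1.853e+05 = 0.325.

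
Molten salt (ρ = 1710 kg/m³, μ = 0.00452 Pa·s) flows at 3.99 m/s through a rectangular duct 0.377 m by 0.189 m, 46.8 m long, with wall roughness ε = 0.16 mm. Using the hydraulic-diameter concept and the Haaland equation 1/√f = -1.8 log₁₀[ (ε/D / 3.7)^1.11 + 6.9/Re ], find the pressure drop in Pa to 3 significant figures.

Hydraulic diameter D_h = 4A/P = 4·(0.377·0.189)/(2·(0.377+0.189)) = 0.285/1.132 = 0.2518 m.
Re = ρVD_h/μ = 1710·3.99·0.2518/0.00452 = 3.801e+05.
ε/D_h = 0.00016/0.2518 = 0.000635; Haaland gives 1/√f = -1.8 log₁₀[6.62e-05+1.82e-05] = 7.333, so f = 0.0186.
ΔP = f(L/D_h)(ρV²/2) = 0.0186·46.8/0.2518·1.361e+04 = 4.705e+04 Pa.

ΔP ≈ 47000 Pa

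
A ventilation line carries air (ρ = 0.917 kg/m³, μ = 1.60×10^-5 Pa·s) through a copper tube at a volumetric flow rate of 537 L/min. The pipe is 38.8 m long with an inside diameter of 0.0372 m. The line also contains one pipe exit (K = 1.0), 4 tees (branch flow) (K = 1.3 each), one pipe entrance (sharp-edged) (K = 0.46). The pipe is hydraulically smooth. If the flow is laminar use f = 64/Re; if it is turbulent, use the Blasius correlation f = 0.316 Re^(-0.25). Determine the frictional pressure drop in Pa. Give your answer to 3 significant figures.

ΔP ≈ 1100 Pa

Q = 537 L/min = 537/60000 = 0.00895 m³/s.
Cross-sectional area A = πD²/4 = π(0.0372)²/4 = 0.001087 m²; mean velocity V = Q/A = 0.00895/0.001087 = 8.235 m/s.
Reynolds number Re = ρVD/μ = 0.917 · 8.235 · 0.0372 / 1.6e-05 = 1.756e+04.
Re > 4000 → turbulent. Smooth-pipe (Blasius): f = 0.316 Re^(-0.25) = 0.316/(1.756e+04)^0.25 = 0.02745.
Total minor-loss coefficient ΣK = 1·1 + 4·1.3 + 1·0.46 = 6.66.
ΔP = [f·L/D + ΣK]·(ρV²/2) = [0.02745·38.8/0.0372 + 6.66]·(0.917·8.235²/2) = [28.63 + 6.66]·31.09 = 1097 Pa.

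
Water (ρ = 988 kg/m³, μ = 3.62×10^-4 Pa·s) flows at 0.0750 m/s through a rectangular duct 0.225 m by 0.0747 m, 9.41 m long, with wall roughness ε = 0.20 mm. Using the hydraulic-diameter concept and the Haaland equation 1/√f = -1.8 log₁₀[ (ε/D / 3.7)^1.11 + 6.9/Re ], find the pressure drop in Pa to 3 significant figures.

ΔP ≈ 6.63 Pa

Hydraulic diameter D_h = 4A/P = 4·(0.225·0.0747)/(2·(0.225+0.0747)) = 0.06723/0.5994 = 0.1122 m.
Re = ρVD_h/μ = 988·0.075·0.1122/0.000362 = 2.296e+04.
ε/D_h = 0.0002/0.1122 = 0.00178; Haaland gives 1/√f = -1.8 log₁₀[0.000208+0.000301] = 5.929, so f = 0.02845.
ΔP = f(L/D_h)(ρV²/2) = 0.02845·9.41/0.1122·2.779 = 6.633 Pa.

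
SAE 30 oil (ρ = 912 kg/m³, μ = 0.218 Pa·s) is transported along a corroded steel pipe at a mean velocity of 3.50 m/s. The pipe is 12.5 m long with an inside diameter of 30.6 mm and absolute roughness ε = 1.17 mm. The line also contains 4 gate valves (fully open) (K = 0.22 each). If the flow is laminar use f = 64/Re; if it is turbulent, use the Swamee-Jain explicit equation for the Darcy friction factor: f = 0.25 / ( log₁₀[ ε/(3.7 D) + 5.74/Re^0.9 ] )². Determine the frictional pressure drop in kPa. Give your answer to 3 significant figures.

Reynolds number Re = ρVD/μ = 912 · 3.5 · 0.0306 / 0.218 = 448.1.
Re < 2300 → laminar flow, so f = 64/Re = 64/448.1 = 0.1428 (the turbulent correlation is not needed).
Total minor-loss coefficient ΣK = 4·0.22 = 0.88.
ΔP = [f·L/D + ΣK]·(ρV²/2) = [0.1428·12.5/0.0306 + 0.88]·(912·3.5²/2) = [58.35 + 0.88]·5586 = 3.309e+05 Pa.
ΔP = 3.309e+05 Pa = 331 kPa.

ΔP ≈ 331 kPa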